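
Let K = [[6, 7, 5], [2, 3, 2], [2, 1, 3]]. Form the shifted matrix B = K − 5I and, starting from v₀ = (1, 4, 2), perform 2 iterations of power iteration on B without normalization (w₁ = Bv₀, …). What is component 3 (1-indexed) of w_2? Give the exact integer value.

72

B = K − 5I has rows (1, 7, 5); (2, -2, 2); (2, 1, -2)
w1 = Bv₀ = (1·1 + 7·4 + 5·2; 2·1 + (-2)·4 + 2·2; 2·1 + 1·4 + (-2)·2) = (39, -2, 2)
w2 = Bw1 = (1·39 + 7·(-2) + 5·2; 2·39 + (-2)·(-2) + 2·2; 2·39 + 1·(-2) + (-2)·2) = (35, 86, 72)
Requested component of w2: 72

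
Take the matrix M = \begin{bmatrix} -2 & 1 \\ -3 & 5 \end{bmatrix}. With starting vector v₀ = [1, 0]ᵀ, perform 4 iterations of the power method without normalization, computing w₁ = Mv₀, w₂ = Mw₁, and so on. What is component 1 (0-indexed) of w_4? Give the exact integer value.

-207

w1 = Mv₀ = (-2, -3)
w2 = Mw1 = (1, -9)
w3 = Mw2 = (-11, -48)
w4 = Mw3 = (-26, -207)
The requested component of w4 is -207.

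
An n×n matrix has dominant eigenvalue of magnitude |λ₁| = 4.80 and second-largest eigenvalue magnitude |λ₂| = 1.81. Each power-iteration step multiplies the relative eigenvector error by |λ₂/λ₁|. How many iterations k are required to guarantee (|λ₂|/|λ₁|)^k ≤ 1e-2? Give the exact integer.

|λ₂/λ₁| = 1.81/4.80 = 0.37708
Need k ≥ ln(1e-2) / ln(0.37708) = -4.6052 / -0.9753 ≈ 4.722
Smallest integer k satisfying the bound: 5

5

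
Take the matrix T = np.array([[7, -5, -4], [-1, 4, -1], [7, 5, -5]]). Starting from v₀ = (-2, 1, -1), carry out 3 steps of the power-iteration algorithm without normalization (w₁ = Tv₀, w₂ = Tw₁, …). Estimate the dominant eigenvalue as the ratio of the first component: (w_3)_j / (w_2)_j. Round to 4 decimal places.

λ ≈ 7.2823

w1 = Tv₀ = (7·(-2) + (-5)·1 + (-4)·(-1); (-1)·(-2) + 4·1 + (-1)·(-1); 7·(-2) + 5·1 + (-5)·(-1)) = (-15, 7, -4)
w2 = Tw1 = (7·(-15) + (-5)·7 + (-4)·(-4); (-1)·(-15) + 4·7 + (-1)·(-4); 7·(-15) + 5·7 + (-5)·(-4)) = (-124, 47, -50)
w3 = Tw2 = (-903, 362, -383)
Ratio at component: -903 / -124 = 7.2823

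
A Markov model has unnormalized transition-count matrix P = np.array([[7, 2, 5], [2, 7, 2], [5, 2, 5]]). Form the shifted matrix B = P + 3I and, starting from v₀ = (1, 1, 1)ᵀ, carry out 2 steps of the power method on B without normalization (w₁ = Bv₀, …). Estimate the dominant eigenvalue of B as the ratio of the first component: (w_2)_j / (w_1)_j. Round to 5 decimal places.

16.05882

B = P + 3I has rows (10, 2, 5); (2, 10, 2); (5, 2, 8)
w1 = Bv₀ = (10·1 + 2·1 + 5·1; 2·1 + 10·1 + 2·1; 5·1 + 2·1 + 8·1) = (17, 14, 15)
w2 = Bw1 = (10·17 + 2·14 + 5·15; 2·17 + 10·14 + 2·15; 5·17 + 2·14 + 8·15) = (273, 204, 233)
Ratio: 273/17 = 16.05882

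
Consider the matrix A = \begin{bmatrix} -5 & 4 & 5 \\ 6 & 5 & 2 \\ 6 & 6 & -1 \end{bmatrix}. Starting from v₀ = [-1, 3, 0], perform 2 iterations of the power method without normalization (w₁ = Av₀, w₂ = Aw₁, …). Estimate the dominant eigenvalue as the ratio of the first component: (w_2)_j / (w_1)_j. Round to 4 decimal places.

w1 = Av₀ = (17, 9, 12)
w2 = Aw1 = (11, 171, 144)
Ratio at component: 11 / 17 = 0.6471

0.6471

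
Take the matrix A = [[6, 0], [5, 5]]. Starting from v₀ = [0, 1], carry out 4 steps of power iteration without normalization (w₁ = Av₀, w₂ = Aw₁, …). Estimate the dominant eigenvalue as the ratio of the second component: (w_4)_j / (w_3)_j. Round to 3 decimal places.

λ ≈ 5.000

w1 = Av₀ = (0, 5)
w2 = Aw1 = (0, 25)
w3 = Aw2 = (0, 125)
w4 = Aw3 = (0, 625)
Ratio at component: 625 / 125 = 5.000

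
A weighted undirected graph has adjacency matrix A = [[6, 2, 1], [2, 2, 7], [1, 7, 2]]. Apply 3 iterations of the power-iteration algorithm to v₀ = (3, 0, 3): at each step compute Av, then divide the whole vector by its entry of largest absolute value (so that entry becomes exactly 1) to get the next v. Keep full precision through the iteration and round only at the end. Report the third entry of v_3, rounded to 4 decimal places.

0.7670

Av0 = (21.00000, 27.00000, 9.00000); divide by 27.00000 → v1 = (0.77778, 1.00000, 0.33333)
Av1 = (7.00000, 5.88889, 8.44444); divide by 8.44444 → v2 = (0.82895, 0.69737, 1.00000)
Av2 = (7.36842, 10.05263, 7.71053); divide by 10.05263 → v3 = (0.73298, 1.00000, 0.76702)
Requested entry of v3: 1758/2292 = 0.7670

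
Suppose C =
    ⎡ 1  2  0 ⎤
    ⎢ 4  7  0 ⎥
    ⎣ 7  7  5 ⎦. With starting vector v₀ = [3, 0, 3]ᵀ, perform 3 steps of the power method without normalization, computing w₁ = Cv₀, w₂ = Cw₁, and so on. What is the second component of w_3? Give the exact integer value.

780

w1 = Cv₀ = (3, 12, 36)
w2 = Cw1 = (27, 96, 285)
w3 = Cw2 = (219, 780, 2286)
The requested component of w3 is 780.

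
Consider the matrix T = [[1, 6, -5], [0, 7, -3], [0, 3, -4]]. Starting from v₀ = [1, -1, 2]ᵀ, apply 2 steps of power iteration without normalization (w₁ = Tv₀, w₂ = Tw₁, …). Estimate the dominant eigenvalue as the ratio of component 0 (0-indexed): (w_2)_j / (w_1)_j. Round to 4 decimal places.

2.5333

w1 = Tv₀ = (-15, -13, -11)
w2 = Tw1 = (-38, -58, 5)
Ratio at component: -38 / -15 = 2.5333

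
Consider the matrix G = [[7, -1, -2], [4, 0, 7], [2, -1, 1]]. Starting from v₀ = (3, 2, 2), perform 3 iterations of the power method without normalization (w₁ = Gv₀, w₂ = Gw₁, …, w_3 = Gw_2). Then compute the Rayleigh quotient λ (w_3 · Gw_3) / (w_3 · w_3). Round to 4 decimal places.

λ ≈ 5.4212

w1 = Gv₀ = (7·3 + (-1)·2 + (-2)·2; 4·3 + 0·2 + 7·2; 2·3 + (-1)·2 + 1·2) = (15, 26, 6)
w2 = Gw1 = (7·15 + (-1)·26 + (-2)·6; 4·15 + 0·26 + 7·6; 2·15 + (-1)·26 + 1·6) = (67, 102, 10)
w3 = Gw2 = (347, 338, 42)
Gw3 = (2007, 1682, 398)
w3·Gw3 = 347·2007 + 338·1682 + 42·398 = 1281661; w3·w3 = 347·347 + 338·338 + 42·42 = 236417
λ ≈ 1281661/236417 = 5.4212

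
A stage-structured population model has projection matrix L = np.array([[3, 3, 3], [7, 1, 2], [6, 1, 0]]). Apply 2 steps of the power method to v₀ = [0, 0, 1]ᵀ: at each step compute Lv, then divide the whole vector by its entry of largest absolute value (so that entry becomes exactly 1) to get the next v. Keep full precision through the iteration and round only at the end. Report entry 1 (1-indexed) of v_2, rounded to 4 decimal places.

Lv0 = (3.00000, 2.00000, 0.00000); divide by 3.00000 → v1 = (1.00000, 0.66667, 0.00000)
Lv1 = (5.00000, 7.66667, 6.66667); divide by 7.66667 → v2 = (0.65217, 1.00000, 0.86957)
Requested entry of v2: 15/23 = 0.6522

0.6522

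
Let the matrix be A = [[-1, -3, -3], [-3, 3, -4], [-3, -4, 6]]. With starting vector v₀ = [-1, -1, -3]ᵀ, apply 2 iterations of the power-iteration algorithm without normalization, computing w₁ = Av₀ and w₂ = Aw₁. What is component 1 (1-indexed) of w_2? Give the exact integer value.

w1 = Av₀ = (13, 12, -11)
w2 = Aw1 = (-16, 41, -153)
The requested component of w2 is -16.

-16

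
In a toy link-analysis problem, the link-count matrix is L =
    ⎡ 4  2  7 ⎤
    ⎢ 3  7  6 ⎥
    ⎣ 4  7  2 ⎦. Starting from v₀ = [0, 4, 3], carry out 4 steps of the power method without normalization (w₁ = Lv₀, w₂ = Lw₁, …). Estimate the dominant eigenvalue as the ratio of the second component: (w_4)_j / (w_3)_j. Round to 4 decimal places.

14.1758

w1 = Lv₀ = (29, 46, 34)
w2 = Lw1 = (446, 613, 506)
w3 = Lw2 = (6552, 8665, 7087)
w4 = Lw3 = (93147, 122833, 101037)
Ratio at component: 122833 / 8665 = 14.1758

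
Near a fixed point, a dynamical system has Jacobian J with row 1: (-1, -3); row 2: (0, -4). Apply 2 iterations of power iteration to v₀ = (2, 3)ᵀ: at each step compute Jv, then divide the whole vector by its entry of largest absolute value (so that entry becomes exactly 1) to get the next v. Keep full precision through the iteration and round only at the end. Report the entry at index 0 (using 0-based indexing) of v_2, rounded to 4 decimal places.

0.9792

Jv0 = (-11.00000, -12.00000); divide by -12.00000 → v1 = (0.91667, 1.00000)
Jv1 = (-3.91667, -4.00000); divide by -4.00000 → v2 = (0.97917, 1.00000)
Requested entry of v2: 47/48 = 0.9792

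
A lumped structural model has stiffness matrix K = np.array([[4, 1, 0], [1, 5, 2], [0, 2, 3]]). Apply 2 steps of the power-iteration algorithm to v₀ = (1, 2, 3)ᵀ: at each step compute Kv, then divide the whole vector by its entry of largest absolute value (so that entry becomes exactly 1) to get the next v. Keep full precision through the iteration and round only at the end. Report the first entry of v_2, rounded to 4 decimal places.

Kv0 = (6.00000, 17.00000, 13.00000); divide by 17.00000 → v1 = (0.35294, 1.00000, 0.76471)
Kv1 = (2.41176, 6.88235, 4.29412); divide by 6.88235 → v2 = (0.35043, 1.00000, 0.62393)
Requested entry of v2: 41/117 = 0.3504

0.3504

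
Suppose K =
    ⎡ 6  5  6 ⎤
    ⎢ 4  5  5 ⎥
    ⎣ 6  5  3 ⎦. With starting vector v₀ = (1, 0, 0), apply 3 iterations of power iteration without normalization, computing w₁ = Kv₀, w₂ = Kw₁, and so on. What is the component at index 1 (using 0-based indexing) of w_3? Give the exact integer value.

w1 = Kv₀ = (6, 4, 6)
w2 = Kw1 = (92, 74, 74)
w3 = Kw2 = (1366, 1108, 1144)
The requested component of w3 is 1108.

1108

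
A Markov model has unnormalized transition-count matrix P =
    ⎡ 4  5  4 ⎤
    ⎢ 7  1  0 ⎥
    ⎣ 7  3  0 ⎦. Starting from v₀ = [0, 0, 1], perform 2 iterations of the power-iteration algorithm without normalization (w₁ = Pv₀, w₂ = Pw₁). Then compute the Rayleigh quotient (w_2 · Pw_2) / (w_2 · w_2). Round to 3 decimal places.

7.930

w1 = Pv₀ = (4, 0, 0)
w2 = Pw1 = (16, 28, 28)
Pw2 = (316, 140, 196)
w2·Pw2 = 16·316 + 28·140 + 28·196 = 14464; w2·w2 = 16·16 + 28·28 + 28·28 = 1824
λ ≈ 14464/1824 = 7.930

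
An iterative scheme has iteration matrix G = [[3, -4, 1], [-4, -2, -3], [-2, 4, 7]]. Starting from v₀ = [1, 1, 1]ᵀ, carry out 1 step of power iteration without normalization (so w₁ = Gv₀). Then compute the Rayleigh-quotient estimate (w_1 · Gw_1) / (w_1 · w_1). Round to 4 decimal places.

w1 = Gv₀ = (3·1 + (-4)·1 + 1·1; (-4)·1 + (-2)·1 + (-3)·1; (-2)·1 + 4·1 + 7·1) = (0, -9, 9)
Gw1 = (45, -9, 27)
w1·Gw1 = 0·45 + (-9)·(-9) + 9·27 = 324; w1·w1 = 0·0 + (-9)·(-9) + 9·9 = 162
λ ≈ 324/162 = 2.0000

λ ≈ 2.0000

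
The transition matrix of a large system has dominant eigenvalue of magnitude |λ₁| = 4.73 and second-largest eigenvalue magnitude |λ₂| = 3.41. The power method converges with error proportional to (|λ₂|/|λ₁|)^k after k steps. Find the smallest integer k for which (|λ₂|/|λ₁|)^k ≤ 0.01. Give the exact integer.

|λ₂/λ₁| = 3.41/4.73 = 0.72093
Need k ≥ ln(0.01) / ln(0.72093) = -4.6052 / -0.3272 ≈ 14.074
Smallest integer k satisfying the bound: 15

15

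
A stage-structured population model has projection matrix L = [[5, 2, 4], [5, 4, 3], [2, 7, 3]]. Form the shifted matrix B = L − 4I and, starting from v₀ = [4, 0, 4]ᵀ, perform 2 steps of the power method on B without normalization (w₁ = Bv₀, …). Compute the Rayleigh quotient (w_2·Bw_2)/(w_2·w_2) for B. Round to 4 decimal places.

μ ≈ 5.1917

B = L − 4I has rows (1, 2, 4); (5, 0, 3); (2, 7, -1)
w1 = Bv₀ = (20, 32, 4)
w2 = Bw1 = (100, 112, 260)
Bw2 = (1364, 1280, 724)
w2·Bw2 = 468000; w2·w2 = 90144; μ ≈ 468000/90144 = 5.1917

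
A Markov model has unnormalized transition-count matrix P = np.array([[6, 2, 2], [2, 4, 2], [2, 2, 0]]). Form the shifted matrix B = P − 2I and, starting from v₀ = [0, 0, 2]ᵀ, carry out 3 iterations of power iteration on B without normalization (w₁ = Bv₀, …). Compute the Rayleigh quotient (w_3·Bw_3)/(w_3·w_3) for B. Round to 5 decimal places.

5.20000

B = P − 2I has rows (4, 2, 2); (2, 2, 2); (2, 2, -2)
w1 = Bv₀ = (4·0 + 2·0 + 2·2; 2·0 + 2·0 + 2·2; 2·0 + 2·0 + (-2)·2) = (4, 4, -4)
w2 = Bw1 = (4·4 + 2·4 + 2·(-4); 2·4 + 2·4 + 2·(-4); 2·4 + 2·4 + (-2)·(-4)) = (16, 8, 24)
w3 = Bw2 = (128, 96, 0)
Bw3 = (704, 448, 448)
w3·Bw3 = 133120; w3·w3 = 25600; μ ≈ 133120/25600 = 5.20000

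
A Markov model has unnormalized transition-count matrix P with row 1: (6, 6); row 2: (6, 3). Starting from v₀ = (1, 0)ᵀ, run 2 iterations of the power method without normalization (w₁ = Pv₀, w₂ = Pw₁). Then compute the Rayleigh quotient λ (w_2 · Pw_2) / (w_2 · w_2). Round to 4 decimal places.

10.6800

w1 = Pv₀ = (6, 6)
w2 = Pw1 = (72, 54)
Pw2 = (756, 594)
w2·Pw2 = 72·756 + 54·594 = 86508; w2·w2 = 72·72 + 54·54 = 8100
λ ≈ 86508/8100 = 10.6800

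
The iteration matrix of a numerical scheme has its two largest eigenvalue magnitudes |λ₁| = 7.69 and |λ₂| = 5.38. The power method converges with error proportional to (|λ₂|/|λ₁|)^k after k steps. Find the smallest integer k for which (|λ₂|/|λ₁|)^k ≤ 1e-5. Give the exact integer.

33

|λ₂/λ₁| = 5.38/7.69 = 0.69961
Need k ≥ ln(1e-5) / ln(0.69961) = -11.5129 / -0.3572 ≈ 32.228
Smallest integer k satisfying the bound: 33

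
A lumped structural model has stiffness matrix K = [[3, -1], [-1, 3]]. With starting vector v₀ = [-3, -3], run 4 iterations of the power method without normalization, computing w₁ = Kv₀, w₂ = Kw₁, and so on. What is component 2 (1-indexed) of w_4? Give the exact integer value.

-48

w1 = Kv₀ = (3·(-3) + (-1)·(-3); (-1)·(-3) + 3·(-3)) = (-6, -6)
w2 = Kw1 = (3·(-6) + (-1)·(-6); (-1)·(-6) + 3·(-6)) = (-12, -12)
w3 = Kw2 = (-24, -24)
w4 = Kw3 = (-48, -48)
The requested component of w4 is -48.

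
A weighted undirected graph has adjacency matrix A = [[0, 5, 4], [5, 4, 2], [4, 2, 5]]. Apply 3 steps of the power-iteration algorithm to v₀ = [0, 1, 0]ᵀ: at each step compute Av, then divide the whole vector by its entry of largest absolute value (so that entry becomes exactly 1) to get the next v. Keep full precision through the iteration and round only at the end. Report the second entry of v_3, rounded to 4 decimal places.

1.0000

Av0 = (5.00000, 4.00000, 2.00000); divide by 5.00000 → v1 = (1.00000, 0.80000, 0.40000)
Av1 = (5.60000, 9.00000, 7.60000); divide by 9.00000 → v2 = (0.62222, 1.00000, 0.84444)
Av2 = (8.37778, 8.80000, 8.71111); divide by 8.80000 → v3 = (0.95202, 1.00000, 0.98990)
Requested entry of v3: 396/396 = 1.0000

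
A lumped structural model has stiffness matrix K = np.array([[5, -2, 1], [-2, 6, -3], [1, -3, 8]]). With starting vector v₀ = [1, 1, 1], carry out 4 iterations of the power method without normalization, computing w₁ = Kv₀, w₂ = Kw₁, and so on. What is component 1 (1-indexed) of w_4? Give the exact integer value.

w1 = Kv₀ = (5·1 + (-2)·1 + 1·1; (-2)·1 + 6·1 + (-3)·1; 1·1 + (-3)·1 + 8·1) = (4, 1, 6)
w2 = Kw1 = (5·4 + (-2)·1 + 1·6; (-2)·4 + 6·1 + (-3)·6; 1·4 + (-3)·1 + 8·6) = (24, -20, 49)
w3 = Kw2 = (209, -315, 476)
w4 = Kw3 = (2151, -3736, 4962)
The requested component of w4 is 2151.

2151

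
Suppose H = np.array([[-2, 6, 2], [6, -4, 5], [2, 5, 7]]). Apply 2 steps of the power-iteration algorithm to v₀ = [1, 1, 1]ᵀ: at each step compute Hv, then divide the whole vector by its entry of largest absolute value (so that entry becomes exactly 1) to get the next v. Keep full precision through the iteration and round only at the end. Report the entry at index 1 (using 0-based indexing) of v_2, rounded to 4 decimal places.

0.5379

Hv0 = (6.00000, 7.00000, 14.00000); divide by 14.00000 → v1 = (0.42857, 0.50000, 1.00000)
Hv1 = (4.14286, 5.57143, 10.35714); divide by 10.35714 → v2 = (0.40000, 0.53793, 1.00000)
Requested entry of v2: 78/145 = 0.5379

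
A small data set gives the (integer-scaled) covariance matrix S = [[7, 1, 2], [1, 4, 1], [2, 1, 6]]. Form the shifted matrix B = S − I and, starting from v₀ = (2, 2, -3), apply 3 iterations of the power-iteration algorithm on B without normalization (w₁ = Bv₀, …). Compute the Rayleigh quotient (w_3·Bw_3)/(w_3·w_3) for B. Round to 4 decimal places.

B = S − I has rows (6, 1, 2); (1, 3, 1); (2, 1, 5)
w1 = Bv₀ = (6·2 + 1·2 + 2·(-3); 1·2 + 3·2 + 1·(-3); 2·2 + 1·2 + 5·(-3)) = (8, 5, -9)
w2 = Bw1 = (6·8 + 1·5 + 2·(-9); 1·8 + 3·5 + 1·(-9); 2·8 + 1·5 + 5·(-9)) = (35, 14, -24)
w3 = Bw2 = (176, 53, -36)
Bw3 = (1037, 299, 225)
w3·Bw3 = 190259; w3·w3 = 35081; μ ≈ 190259/35081 = 5.4234

5.4234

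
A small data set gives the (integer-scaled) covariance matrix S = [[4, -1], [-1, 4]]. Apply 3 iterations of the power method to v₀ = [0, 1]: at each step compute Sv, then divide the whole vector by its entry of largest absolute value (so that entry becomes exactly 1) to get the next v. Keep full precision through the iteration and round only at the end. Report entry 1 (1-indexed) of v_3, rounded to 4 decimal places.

-0.6447

Sv0 = (-1.00000, 4.00000); divide by 4.00000 → v1 = (-0.25000, 1.00000)
Sv1 = (-2.00000, 4.25000); divide by 4.25000 → v2 = (-0.47059, 1.00000)
Sv2 = (-2.88235, 4.47059); divide by 4.47059 → v3 = (-0.64474, 1.00000)
Requested entry of v3: -49/76 = -0.6447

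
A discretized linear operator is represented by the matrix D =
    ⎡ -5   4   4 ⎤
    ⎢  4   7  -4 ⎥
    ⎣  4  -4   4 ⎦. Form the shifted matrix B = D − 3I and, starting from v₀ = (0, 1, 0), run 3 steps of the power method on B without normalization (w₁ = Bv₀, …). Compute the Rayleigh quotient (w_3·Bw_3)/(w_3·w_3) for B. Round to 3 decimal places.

-6.706

B = D − 3I has rows (-8, 4, 4); (4, 4, -4); (4, -4, 1)
w1 = Bv₀ = (4, 4, -4)
w2 = Bw1 = (-32, 48, -4)
w3 = Bw2 = (432, 80, -324)
Bw3 = (-4432, 3344, 1084)
w3·Bw3 = -1998320; w3·w3 = 298000; μ ≈ -1998320/298000 = -6.706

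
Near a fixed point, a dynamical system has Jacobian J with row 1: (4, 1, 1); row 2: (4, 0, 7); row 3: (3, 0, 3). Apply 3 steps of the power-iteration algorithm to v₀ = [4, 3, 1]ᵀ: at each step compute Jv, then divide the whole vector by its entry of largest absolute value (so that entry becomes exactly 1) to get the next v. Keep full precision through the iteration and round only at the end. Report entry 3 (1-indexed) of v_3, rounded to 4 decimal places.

0.5543

Jv0 = (20.00000, 23.00000, 15.00000); divide by 23.00000 → v1 = (0.86957, 1.00000, 0.65217)
Jv1 = (5.13043, 8.04348, 4.56522); divide by 8.04348 → v2 = (0.63784, 1.00000, 0.56757)
Jv2 = (4.11892, 6.52432, 3.61622); divide by 6.52432 → v3 = (0.63132, 1.00000, 0.55427)
Requested entry of v3: 669/1207 = 0.5543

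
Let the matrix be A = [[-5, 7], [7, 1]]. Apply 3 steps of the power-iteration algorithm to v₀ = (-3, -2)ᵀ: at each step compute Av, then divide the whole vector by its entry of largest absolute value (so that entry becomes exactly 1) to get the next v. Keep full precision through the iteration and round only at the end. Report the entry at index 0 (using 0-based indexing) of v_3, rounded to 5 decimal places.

Av0 = (1.000000, -23.000000); divide by -23.000000 → v1 = (-0.043478, 1.000000)
Av1 = (7.217391, 0.695652); divide by 7.217391 → v2 = (1.000000, 0.096386)
Av2 = (-4.325301, 7.096386); divide by 7.096386 → v3 = (-0.609508, 1.000000)
Requested entry of v3: 718/-1178 = -0.60951

-0.60951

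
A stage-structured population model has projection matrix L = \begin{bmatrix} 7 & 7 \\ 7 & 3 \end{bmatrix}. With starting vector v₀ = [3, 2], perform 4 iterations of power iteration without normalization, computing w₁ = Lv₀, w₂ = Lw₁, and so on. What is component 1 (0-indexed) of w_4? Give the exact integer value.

w1 = Lv₀ = (35, 27)
w2 = Lw1 = (434, 326)
w3 = Lw2 = (5320, 4016)
w4 = Lw3 = (65352, 49288)
The requested component of w4 is 49288.

49288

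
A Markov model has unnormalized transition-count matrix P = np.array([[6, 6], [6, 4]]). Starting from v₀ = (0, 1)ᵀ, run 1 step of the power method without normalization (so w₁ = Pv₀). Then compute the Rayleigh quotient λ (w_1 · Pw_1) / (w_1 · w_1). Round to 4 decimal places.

w1 = Pv₀ = (6·0 + 6·1; 6·0 + 4·1) = (6, 4)
Pw1 = (60, 52)
w1·Pw1 = 6·60 + 4·52 = 568; w1·w1 = 6·6 + 4·4 = 52
λ ≈ 568/52 = 10.9231

10.9231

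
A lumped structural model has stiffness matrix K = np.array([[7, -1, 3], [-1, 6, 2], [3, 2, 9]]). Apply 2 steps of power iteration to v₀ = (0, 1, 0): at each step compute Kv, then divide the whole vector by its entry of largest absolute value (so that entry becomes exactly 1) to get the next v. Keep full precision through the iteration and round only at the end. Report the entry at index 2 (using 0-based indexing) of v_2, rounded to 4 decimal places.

0.6585

Kv0 = (-1.00000, 6.00000, 2.00000); divide by 6.00000 → v1 = (-0.16667, 1.00000, 0.33333)
Kv1 = (-1.16667, 6.83333, 4.50000); divide by 6.83333 → v2 = (-0.17073, 1.00000, 0.65854)
Requested entry of v2: 27/41 = 0.6585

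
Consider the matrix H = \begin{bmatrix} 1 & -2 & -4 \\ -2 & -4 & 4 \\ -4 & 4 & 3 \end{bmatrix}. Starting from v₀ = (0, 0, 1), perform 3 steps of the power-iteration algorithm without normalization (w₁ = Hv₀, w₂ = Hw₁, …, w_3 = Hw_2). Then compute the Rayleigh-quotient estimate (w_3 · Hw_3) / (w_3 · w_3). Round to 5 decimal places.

7.12610

w1 = Hv₀ = (-4, 4, 3)
w2 = Hw1 = (-24, 4, 41)
w3 = Hw2 = (-196, 196, 235)
Hw3 = (-1528, 548, 2273)
w3·Hw3 = (-196)·(-1528) + 196·548 + 235·2273 = 941051; w3·w3 = (-196)·(-196) + 196·196 + 235·235 = 132057
λ ≈ 941051/132057 = 7.12610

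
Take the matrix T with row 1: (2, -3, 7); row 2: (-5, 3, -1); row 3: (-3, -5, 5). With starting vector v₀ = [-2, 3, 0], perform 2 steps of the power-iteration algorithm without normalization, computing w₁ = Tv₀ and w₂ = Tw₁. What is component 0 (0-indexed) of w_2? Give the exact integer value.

-146

w1 = Tv₀ = (2·(-2) + (-3)·3 + 7·0; (-5)·(-2) + 3·3 + (-1)·0; (-3)·(-2) + (-5)·3 + 5·0) = (-13, 19, -9)
w2 = Tw1 = (2·(-13) + (-3)·19 + 7·(-9); (-5)·(-13) + 3·19 + (-1)·(-9); (-3)·(-13) + (-5)·19 + 5·(-9)) = (-146, 131, -101)
The requested component of w2 is -146.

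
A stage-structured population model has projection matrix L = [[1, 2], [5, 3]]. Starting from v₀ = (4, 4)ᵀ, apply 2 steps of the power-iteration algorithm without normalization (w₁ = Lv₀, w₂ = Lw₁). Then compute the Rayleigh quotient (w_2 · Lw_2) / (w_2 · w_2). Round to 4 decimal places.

w1 = Lv₀ = (1·4 + 2·4; 5·4 + 3·4) = (12, 32)
w2 = Lw1 = (1·12 + 2·32; 5·12 + 3·32) = (76, 156)
Lw2 = (388, 848)
w2·Lw2 = 76·388 + 156·848 = 161776; w2·w2 = 76·76 + 156·156 = 30112
λ ≈ 161776/30112 = 5.3725

5.3725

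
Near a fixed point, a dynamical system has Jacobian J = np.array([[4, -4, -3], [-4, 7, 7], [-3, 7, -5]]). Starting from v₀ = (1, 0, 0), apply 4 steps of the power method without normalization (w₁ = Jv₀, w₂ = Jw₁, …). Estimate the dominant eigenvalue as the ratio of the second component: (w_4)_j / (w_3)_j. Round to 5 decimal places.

λ ≈ 13.50756

w1 = Jv₀ = (4·1 + (-4)·0 + (-3)·0; (-4)·1 + 7·0 + 7·0; (-3)·1 + 7·0 + (-5)·0) = (4, -4, -3)
w2 = Jw1 = (4·4 + (-4)·(-4) + (-3)·(-3); (-4)·4 + 7·(-4) + 7·(-3); (-3)·4 + 7·(-4) + (-5)·(-3)) = (41, -65, -25)
w3 = Jw2 = (499, -794, -453)
w4 = Jw3 = (6531, -10725, -4790)
Ratio at component: -10725 / -794 = 13.50756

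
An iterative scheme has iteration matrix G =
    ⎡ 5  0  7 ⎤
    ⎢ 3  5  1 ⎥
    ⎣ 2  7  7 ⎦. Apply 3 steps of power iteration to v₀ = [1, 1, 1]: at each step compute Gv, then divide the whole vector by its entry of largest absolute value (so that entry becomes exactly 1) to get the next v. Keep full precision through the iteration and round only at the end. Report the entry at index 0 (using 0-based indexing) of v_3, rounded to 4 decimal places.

0.9325

Gv0 = (12.00000, 9.00000, 16.00000); divide by 16.00000 → v1 = (0.75000, 0.56250, 1.00000)
Gv1 = (10.75000, 6.06250, 12.43750); divide by 12.43750 → v2 = (0.86432, 0.48744, 1.00000)
Gv2 = (11.32161, 6.03015, 12.14070); divide by 12.14070 → v3 = (0.93253, 0.49669, 1.00000)
Requested entry of v3: 2253/2416 = 0.9325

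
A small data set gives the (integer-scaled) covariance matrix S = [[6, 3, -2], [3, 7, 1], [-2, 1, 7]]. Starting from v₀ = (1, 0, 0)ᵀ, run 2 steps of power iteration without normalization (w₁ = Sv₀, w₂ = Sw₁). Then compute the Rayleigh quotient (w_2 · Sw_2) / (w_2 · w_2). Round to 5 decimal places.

w1 = Sv₀ = (6, 3, -2)
w2 = Sw1 = (49, 37, -23)
Sw2 = (451, 383, -222)
w2·Sw2 = 49·451 + 37·383 + (-23)·(-222) = 41376; w2·w2 = 49·49 + 37·37 + (-23)·(-23) = 4299
λ ≈ 41376/4299 = 9.62456

9.62456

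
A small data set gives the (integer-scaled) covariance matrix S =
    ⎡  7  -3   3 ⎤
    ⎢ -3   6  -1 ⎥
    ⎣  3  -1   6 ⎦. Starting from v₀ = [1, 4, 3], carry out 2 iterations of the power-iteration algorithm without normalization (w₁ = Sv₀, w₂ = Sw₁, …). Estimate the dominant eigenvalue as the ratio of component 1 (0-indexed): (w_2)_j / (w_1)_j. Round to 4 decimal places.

λ ≈ 4.3889

w1 = Sv₀ = (4, 18, 17)
w2 = Sw1 = (25, 79, 96)
Ratio at component: 79 / 18 = 4.3889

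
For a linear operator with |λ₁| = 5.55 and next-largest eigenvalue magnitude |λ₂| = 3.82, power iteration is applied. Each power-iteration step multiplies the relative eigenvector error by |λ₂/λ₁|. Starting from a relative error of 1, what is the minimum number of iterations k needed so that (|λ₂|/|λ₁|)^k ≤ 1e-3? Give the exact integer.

|λ₂/λ₁| = 3.82/5.55 = 0.68829
Need k ≥ ln(1e-3) / ln(0.68829) = -6.9078 / -0.3735 ≈ 18.492
Smallest integer k satisfying the bound: 19

19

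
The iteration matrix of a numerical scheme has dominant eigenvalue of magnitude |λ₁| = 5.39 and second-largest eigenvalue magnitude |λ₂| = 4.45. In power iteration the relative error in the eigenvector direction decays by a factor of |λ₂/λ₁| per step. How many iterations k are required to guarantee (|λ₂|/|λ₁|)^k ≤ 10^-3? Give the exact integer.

|λ₂/λ₁| = 4.45/5.39 = 0.82560
Need k ≥ ln(10^-3) / ln(0.82560) = -6.9078 / -0.1916 ≈ 36.045
Smallest integer k satisfying the bound: 37

37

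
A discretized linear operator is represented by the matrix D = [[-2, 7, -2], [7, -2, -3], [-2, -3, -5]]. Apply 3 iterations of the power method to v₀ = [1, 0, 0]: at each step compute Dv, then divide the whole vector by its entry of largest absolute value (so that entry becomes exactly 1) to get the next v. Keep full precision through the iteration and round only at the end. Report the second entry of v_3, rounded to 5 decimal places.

Dv0 = (-2.000000, 7.000000, -2.000000); divide by 7.000000 → v1 = (-0.285714, 1.000000, -0.285714)
Dv1 = (8.142857, -3.142857, -1.000000); divide by 8.142857 → v2 = (1.000000, -0.385965, -0.122807)
Dv2 = (-4.456140, 8.140351, -0.228070); divide by 8.140351 → v3 = (-0.547414, 1.000000, -0.028017)
Requested entry of v3: 464/464 = 1.00000

1.00000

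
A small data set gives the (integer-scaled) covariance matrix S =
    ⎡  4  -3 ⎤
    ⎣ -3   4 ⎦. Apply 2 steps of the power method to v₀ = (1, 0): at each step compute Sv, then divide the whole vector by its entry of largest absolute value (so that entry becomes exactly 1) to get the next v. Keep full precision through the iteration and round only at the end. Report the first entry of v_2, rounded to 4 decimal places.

1.0000

Sv0 = (4.00000, -3.00000); divide by 4.00000 → v1 = (1.00000, -0.75000)
Sv1 = (6.25000, -6.00000); divide by 6.25000 → v2 = (1.00000, -0.96000)
Requested entry of v2: 25/25 = 1.0000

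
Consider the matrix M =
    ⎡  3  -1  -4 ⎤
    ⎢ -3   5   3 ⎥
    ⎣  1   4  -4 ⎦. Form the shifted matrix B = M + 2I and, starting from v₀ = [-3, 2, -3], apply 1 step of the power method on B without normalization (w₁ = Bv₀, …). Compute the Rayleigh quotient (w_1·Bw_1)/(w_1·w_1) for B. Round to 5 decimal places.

8.12281

B = M + 2I has rows (5, -1, -4); (-3, 7, 3); (1, 4, -2)
w1 = Bv₀ = (-5, 14, 11)
Bw1 = (-83, 146, 29)
w1·Bw1 = 2778; w1·w1 = 342; μ ≈ 2778/342 = 8.12281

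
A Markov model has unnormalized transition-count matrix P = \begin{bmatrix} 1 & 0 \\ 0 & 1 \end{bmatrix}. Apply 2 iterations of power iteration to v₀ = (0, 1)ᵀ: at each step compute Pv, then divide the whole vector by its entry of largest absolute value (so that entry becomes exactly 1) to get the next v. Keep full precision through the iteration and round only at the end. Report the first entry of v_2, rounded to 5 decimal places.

0.00000

Pv0 = (0.000000, 1.000000); divide by 1.000000 → v1 = (0.000000, 1.000000)
Pv1 = (0.000000, 1.000000); divide by 1.000000 → v2 = (0.000000, 1.000000)
Requested entry of v2: 0/1 = 0.00000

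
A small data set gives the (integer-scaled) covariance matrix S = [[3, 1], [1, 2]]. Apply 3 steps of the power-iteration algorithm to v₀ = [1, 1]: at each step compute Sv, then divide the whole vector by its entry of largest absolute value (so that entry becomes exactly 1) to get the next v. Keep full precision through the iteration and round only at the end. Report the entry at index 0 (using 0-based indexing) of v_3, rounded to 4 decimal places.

1.0000

Sv0 = (4.00000, 3.00000); divide by 4.00000 → v1 = (1.00000, 0.75000)
Sv1 = (3.75000, 2.50000); divide by 3.75000 → v2 = (1.00000, 0.66667)
Sv2 = (3.66667, 2.33333); divide by 3.66667 → v3 = (1.00000, 0.63636)
Requested entry of v3: 55/55 = 1.0000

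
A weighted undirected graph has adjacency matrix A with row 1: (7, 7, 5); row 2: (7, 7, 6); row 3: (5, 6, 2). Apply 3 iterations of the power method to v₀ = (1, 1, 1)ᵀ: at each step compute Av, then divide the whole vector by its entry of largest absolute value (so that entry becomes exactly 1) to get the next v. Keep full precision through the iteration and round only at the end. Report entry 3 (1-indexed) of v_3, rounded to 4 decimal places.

Av0 = (19.00000, 20.00000, 13.00000); divide by 20.00000 → v1 = (0.95000, 1.00000, 0.65000)
Av1 = (16.90000, 17.55000, 12.05000); divide by 17.55000 → v2 = (0.96296, 1.00000, 0.68661)
Av2 = (17.17379, 17.86040, 12.18803); divide by 17.86040 → v3 = (0.96156, 1.00000, 0.68241)
Requested entry of v3: 4278/6269 = 0.6824

0.6824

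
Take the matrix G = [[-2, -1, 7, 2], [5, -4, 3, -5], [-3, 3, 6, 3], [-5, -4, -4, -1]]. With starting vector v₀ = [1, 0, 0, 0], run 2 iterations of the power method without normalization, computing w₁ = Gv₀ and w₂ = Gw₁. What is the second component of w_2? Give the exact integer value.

-14

w1 = Gv₀ = ((-2)·1 + (-1)·0 + 7·0 + 2·0; 5·1 + (-4)·0 + 3·0 + (-5)·0; (-3)·1 + 3·0 + 6·0 + 3·0; (-5)·1 + (-4)·0 + (-4)·0 + (-1)·0) = (-2, 5, -3, -5)
w2 = Gw1 = ((-2)·(-2) + (-1)·5 + 7·(-3) + 2·(-5); 5·(-2) + (-4)·5 + 3·(-3) + (-5)·(-5); (-3)·(-2) + 3·5 + 6·(-3) + 3·(-5); (-5)·(-2) + (-4)·5 + (-4)·(-3) + (-1)·(-5)) = (-32, -14, -12, 7)
The requested component of w2 is -14.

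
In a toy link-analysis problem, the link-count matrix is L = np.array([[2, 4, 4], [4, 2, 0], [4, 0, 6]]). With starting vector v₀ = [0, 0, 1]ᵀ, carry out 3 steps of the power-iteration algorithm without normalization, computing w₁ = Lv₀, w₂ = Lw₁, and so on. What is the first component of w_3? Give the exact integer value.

336

w1 = Lv₀ = (4, 0, 6)
w2 = Lw1 = (32, 16, 52)
w3 = Lw2 = (336, 160, 440)
The requested component of w3 is 336.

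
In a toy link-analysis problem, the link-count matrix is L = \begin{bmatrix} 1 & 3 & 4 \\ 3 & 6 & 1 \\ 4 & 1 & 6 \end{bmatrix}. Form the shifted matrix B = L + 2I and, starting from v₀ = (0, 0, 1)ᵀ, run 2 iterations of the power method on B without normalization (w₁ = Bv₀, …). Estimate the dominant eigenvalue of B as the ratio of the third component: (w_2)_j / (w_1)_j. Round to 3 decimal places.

B = L + 2I has rows (3, 3, 4); (3, 8, 1); (4, 1, 8)
w1 = Bv₀ = (3·0 + 3·0 + 4·1; 3·0 + 8·0 + 1·1; 4·0 + 1·0 + 8·1) = (4, 1, 8)
w2 = Bw1 = (3·4 + 3·1 + 4·8; 3·4 + 8·1 + 1·8; 4·4 + 1·1 + 8·8) = (47, 28, 81)
Ratio: 81/8 = 10.125

μ ≈ 10.125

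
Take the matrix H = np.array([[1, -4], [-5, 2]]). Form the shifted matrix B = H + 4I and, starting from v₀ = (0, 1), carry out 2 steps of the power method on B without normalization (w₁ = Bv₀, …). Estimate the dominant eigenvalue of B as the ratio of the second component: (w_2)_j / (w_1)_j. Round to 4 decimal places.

B = H + 4I has rows (5, -4); (-5, 6)
w1 = Bv₀ = (-4, 6)
w2 = Bw1 = (-44, 56)
Ratio: 56/6 = 9.3333

9.3333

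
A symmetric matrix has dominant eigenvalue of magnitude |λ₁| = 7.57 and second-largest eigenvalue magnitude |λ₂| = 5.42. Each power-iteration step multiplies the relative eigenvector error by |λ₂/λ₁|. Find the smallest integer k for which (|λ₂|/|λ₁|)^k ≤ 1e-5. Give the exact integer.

35

|λ₂/λ₁| = 5.42/7.57 = 0.71598
Need k ≥ ln(1e-5) / ln(0.71598) = -11.5129 / -0.3341 ≈ 34.460
Smallest integer k satisfying the bound: 35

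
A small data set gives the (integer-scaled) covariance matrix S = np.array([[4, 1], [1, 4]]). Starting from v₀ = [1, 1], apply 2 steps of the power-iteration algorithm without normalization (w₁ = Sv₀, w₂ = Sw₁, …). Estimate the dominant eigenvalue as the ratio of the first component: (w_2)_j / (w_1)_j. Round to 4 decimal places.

w1 = Sv₀ = (4·1 + 1·1; 1·1 + 4·1) = (5, 5)
w2 = Sw1 = (4·5 + 1·5; 1·5 + 4·5) = (25, 25)
Ratio at component: 25 / 5 = 5.0000

5.0000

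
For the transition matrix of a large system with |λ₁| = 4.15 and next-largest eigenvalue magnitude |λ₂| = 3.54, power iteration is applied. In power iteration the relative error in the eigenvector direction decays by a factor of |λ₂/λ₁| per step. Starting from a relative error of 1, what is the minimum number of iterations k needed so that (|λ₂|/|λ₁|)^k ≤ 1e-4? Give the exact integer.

58

|λ₂/λ₁| = 3.54/4.15 = 0.85301
Need k ≥ ln(1e-4) / ln(0.85301) = -9.2103 / -0.1590 ≈ 57.933
Smallest integer k satisfying the bound: 58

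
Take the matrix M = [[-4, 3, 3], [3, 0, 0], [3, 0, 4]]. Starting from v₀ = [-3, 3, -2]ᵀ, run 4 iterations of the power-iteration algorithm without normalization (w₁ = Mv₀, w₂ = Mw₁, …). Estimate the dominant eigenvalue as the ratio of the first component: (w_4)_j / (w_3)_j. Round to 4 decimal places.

λ ≈ -8.4660

w1 = Mv₀ = (15, -9, -17)
w2 = Mw1 = (-138, 45, -23)
w3 = Mw2 = (618, -414, -506)
w4 = Mw3 = (-5232, 1854, -170)
Ratio at component: -5232 / 618 = -8.4660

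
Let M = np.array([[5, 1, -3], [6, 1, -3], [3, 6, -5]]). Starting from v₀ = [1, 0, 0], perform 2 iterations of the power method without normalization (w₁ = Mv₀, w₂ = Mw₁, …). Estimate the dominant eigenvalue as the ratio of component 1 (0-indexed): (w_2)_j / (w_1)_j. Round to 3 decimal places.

w1 = Mv₀ = (5·1 + 1·0 + (-3)·0; 6·1 + 1·0 + (-3)·0; 3·1 + 6·0 + (-5)·0) = (5, 6, 3)
w2 = Mw1 = (5·5 + 1·6 + (-3)·3; 6·5 + 1·6 + (-3)·3; 3·5 + 6·6 + (-5)·3) = (22, 27, 36)
Ratio at component: 27 / 6 = 4.500

λ ≈ 4.500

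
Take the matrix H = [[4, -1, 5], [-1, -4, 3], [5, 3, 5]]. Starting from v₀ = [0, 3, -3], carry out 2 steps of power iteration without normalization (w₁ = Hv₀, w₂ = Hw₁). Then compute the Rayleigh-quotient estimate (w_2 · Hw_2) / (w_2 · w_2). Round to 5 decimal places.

w1 = Hv₀ = (4·0 + (-1)·3 + 5·(-3); (-1)·0 + (-4)·3 + 3·(-3); 5·0 + 3·3 + 5·(-3)) = (-18, -21, -6)
w2 = Hw1 = (4·(-18) + (-1)·(-21) + 5·(-6); (-1)·(-18) + (-4)·(-21) + 3·(-6); 5·(-18) + 3·(-21) + 5·(-6)) = (-81, 84, -183)
Hw2 = (-1323, -804, -1068)
w2·Hw2 = (-81)·(-1323) + 84·(-804) + (-183)·(-1068) = 235071; w2·w2 = (-81)·(-81) + 84·84 + (-183)·(-183) = 47106
λ ≈ 235071/47106 = 4.99026

4.99026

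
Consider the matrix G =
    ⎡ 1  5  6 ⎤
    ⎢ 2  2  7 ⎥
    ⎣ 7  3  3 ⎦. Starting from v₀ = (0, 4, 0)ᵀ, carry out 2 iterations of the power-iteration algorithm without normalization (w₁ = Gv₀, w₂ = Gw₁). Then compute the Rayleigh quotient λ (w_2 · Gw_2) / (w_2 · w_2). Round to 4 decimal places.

12.0636

w1 = Gv₀ = (1·0 + 5·4 + 6·0; 2·0 + 2·4 + 7·0; 7·0 + 3·4 + 3·0) = (20, 8, 12)
w2 = Gw1 = (1·20 + 5·8 + 6·12; 2·20 + 2·8 + 7·12; 7·20 + 3·8 + 3·12) = (132, 140, 200)
Gw2 = (2032, 1944, 1944)
w2·Gw2 = 132·2032 + 140·1944 + 200·1944 = 929184; w2·w2 = 132·132 + 140·140 + 200·200 = 77024
λ ≈ 929184/77024 = 12.0636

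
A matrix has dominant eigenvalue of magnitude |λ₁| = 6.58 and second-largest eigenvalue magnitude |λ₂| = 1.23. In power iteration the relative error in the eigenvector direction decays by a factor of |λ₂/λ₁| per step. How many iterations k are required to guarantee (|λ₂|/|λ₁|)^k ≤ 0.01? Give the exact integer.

3

|λ₂/λ₁| = 1.23/6.58 = 0.18693
Need k ≥ ln(0.01) / ln(0.18693) = -4.6052 / -1.6770 ≈ 2.746
Smallest integer k satisfying the bound: 3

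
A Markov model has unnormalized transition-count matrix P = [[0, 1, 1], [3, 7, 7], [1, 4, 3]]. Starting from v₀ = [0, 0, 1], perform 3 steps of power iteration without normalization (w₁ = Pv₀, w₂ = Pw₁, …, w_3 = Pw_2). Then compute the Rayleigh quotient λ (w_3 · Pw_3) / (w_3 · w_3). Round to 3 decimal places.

w1 = Pv₀ = (0·0 + 1·0 + 1·1; 3·0 + 7·0 + 7·1; 1·0 + 4·0 + 3·1) = (1, 7, 3)
w2 = Pw1 = (0·1 + 1·7 + 1·3; 3·1 + 7·7 + 7·3; 1·1 + 4·7 + 3·3) = (10, 73, 38)
w3 = Pw2 = (111, 807, 416)
Pw3 = (1223, 8894, 4587)
w3·Pw3 = 111·1223 + 807·8894 + 416·4587 = 9221403; w3·w3 = 111·111 + 807·807 + 416·416 = 836626
λ ≈ 9221403/836626 = 11.022

11.022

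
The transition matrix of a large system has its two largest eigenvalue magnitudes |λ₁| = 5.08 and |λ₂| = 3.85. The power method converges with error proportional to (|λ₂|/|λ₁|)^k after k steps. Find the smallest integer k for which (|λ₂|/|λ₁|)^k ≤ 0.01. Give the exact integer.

17

|λ₂/λ₁| = 3.85/5.08 = 0.75787
Need k ≥ ln(0.01) / ln(0.75787) = -4.6052 / -0.2772 ≈ 16.611
Smallest integer k satisfying the bound: 17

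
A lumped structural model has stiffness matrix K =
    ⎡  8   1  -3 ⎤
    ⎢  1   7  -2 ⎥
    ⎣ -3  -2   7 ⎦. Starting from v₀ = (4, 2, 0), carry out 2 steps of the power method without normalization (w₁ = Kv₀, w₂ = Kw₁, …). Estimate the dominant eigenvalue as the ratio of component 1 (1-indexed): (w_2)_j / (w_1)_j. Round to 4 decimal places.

w1 = Kv₀ = (34, 18, -16)
w2 = Kw1 = (338, 192, -250)
Ratio at component: 338 / 34 = 9.9412

9.9412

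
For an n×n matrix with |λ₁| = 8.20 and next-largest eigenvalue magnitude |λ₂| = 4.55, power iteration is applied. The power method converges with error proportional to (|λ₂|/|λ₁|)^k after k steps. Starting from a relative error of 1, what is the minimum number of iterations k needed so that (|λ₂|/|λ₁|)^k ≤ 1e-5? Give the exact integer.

|λ₂/λ₁| = 4.55/8.20 = 0.55488
Need k ≥ ln(1e-5) / ln(0.55488) = -11.5129 / -0.5890 ≈ 19.546
Smallest integer k satisfying the bound: 20

20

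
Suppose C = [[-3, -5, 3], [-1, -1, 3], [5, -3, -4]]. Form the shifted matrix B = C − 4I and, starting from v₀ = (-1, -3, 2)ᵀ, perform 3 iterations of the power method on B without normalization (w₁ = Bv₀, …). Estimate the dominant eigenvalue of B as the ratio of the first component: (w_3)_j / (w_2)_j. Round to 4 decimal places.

-11.0351

B = C − 4I has rows (-7, -5, 3); (-1, -5, 3); (5, -3, -8)
w1 = Bv₀ = (28, 22, -12)
w2 = Bw1 = (-342, -174, 170)
w3 = Bw2 = (3774, 1722, -2548)
Ratio: 3774/-342 = -11.0351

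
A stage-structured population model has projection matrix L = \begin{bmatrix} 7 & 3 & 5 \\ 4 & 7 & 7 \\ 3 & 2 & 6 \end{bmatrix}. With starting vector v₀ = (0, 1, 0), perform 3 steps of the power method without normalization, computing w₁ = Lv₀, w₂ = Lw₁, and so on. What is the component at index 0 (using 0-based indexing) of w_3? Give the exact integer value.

764

w1 = Lv₀ = (7·0 + 3·1 + 5·0; 4·0 + 7·1 + 7·0; 3·0 + 2·1 + 6·0) = (3, 7, 2)
w2 = Lw1 = (7·3 + 3·7 + 5·2; 4·3 + 7·7 + 7·2; 3·3 + 2·7 + 6·2) = (52, 75, 35)
w3 = Lw2 = (764, 978, 516)
The requested component of w3 is 764.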